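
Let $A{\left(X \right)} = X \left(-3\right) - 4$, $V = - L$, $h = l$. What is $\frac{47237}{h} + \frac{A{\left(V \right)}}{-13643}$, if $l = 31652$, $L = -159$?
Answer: $\frac{659679003}{431828236} \approx 1.5276$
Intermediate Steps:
$h = 31652$
$V = 159$ ($V = \left(-1\right) \left(-159\right) = 159$)
$A{\left(X \right)} = -4 - 3 X$ ($A{\left(X \right)} = - 3 X - 4 = -4 - 3 X$)
$\frac{47237}{h} + \frac{A{\left(V \right)}}{-13643} = \frac{47237}{31652} + \frac{-4 - 477}{-13643} = 47237 \cdot \frac{1}{31652} + \left(-4 - 477\right) \left(- \frac{1}{13643}\right) = \frac{47237}{31652} - - \frac{481}{13643} = \frac{47237}{31652} + \frac{481}{13643} = \frac{659679003}{431828236}$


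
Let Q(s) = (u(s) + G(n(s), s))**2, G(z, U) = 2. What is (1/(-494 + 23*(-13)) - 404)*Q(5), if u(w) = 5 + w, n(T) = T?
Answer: -46133712/793 ≈ -58176.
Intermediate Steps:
Q(s) = (7 + s)**2 (Q(s) = ((5 + s) + 2)**2 = (7 + s)**2)
(1/(-494 + 23*(-13)) - 404)*Q(5) = (1/(-494 + 23*(-13)) - 404)*(7 + 5)**2 = (1/(-494 - 299) - 404)*12**2 = (1/(-793) - 404)*144 = (-1/793 - 404)*144 = -320373/793*144 = -46133712/793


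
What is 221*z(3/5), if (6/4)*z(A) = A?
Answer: 442/5 ≈ 88.400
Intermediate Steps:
z(A) = 2*A/3
221*z(3/5) = 221*(2*(3/5)/3) = 221*(2*(3*(1/5))/3) = 221*((2/3)*(3/5)) = 221*(2/5) = 442/5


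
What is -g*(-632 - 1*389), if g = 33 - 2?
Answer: 31651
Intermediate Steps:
g = 31
-g*(-632 - 1*389) = -31*(-632 - 1*389) = -31*(-632 - 389) = -31*(-1021) = -1*(-31651) = 31651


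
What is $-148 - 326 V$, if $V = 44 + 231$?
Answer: $-89798$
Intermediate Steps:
$V = 275$
$-148 - 326 V = -148 - 89650 = -89798$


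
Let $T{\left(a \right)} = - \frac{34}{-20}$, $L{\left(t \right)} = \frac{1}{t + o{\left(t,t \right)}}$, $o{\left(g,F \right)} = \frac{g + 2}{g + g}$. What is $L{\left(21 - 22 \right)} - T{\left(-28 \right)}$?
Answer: $- \frac{71}{30} \approx -2.3667$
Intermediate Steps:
$o{\left(g,F \right)} = \frac{2 + g}{2 g}$
$L{\left(t \right)} = \frac{1}{t + \frac{2 + t}{2 t}}$
$T{\left(a \right)} = \frac{17}{10}$ ($T{\left(a \right)} = \left(-34\right) \left(- \frac{1}{20}\right) = \frac{17}{10}$)
$L{\left(21 - 22 \right)} - T{\left(-28 \right)} = \frac{2 \left(21 - 22\right)}{2 + \left(21 - 22\right) + 2 \left(21 - 22\right)^{2}} - \frac{17}{10} = 2 \left(-1\right) \frac{1}{2 - 1 + 2 \left(-1\right)^{2}} - \frac{17}{10} = 2 \left(-1\right) \frac{1}{2 - 1 + 2 \cdot 1} - \frac{17}{10} = 2 \left(-1\right) \frac{1}{2 - 1 + 2} - \frac{17}{10} = 2 \left(-1\right) \frac{1}{3} - \frac{17}{10} = - \frac{2}{3} - \frac{17}{10} = - \frac{71}{30}$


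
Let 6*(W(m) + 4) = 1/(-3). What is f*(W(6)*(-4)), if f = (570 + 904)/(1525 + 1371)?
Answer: 53801/6516 ≈ 8.2567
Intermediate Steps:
W(m) = -73/18 (W(m) = -4 + (1/(-3))/6 = -4 + (1*(-⅓))/6 = -4 + (⅙)*(-⅓) = -4 - 1/18 = -73/18)
f = 737/1448 (f = 1474/2896 = 1474*(1/2896) = 737/1448 ≈ 0.50898)
f*(W(6)*(-4)) = 737*(-73/18*(-4))/1448 = (737/1448)*(146/9) = 53801/6516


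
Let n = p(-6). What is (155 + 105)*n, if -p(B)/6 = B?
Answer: 9360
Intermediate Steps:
p(B) = -6*B
n = 36 (n = -6*(-6) = 36)
(155 + 105)*n = (155 + 105)*36 = 260*36 = 9360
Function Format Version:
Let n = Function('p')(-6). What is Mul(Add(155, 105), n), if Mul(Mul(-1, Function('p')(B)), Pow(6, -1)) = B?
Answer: 9360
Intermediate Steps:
Function('p')(B) = Mul(-6, B)
n = 36 (n = Mul(-6, -6) = 36)
Mul(Add(155, 105), n) = Mul(Add(155, 105), 36) = Mul(260, 36) = 9360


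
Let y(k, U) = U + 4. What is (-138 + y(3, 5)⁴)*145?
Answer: 931335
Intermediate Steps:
y(k, U) = 4 + U
(-138 + y(3, 5)⁴)*145 = (-138 + (4 + 5)⁴)*145 = (-138 + 9⁴)*145 = (-138 + 6561)*145 = 6423*145 = 931335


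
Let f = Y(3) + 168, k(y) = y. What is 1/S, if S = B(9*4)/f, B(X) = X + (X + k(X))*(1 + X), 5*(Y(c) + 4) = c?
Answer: 823/13500 ≈ 0.060963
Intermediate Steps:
Y(c) = -4 + c/5
f = 823/5 (f = (-4 + (1/5)*3) + 168 = (-4 + 3/5) + 168 = -17/5 + 168 = 823/5 ≈ 164.60)
B(X) = X + 2*X*(1 + X) (B(X) = X + (X + X)*(1 + X) = X + (2*X)*(1 + X) = X + 2*X*(1 + X))
S = 13500/823 (S = ((9*4)*(3 + 2*(9*4)))/(823/5) = 5*(36*(3 + 2*36))/823 = 5*(36*(3 + 72))/823 = 5*(36*75)/823 = (5/823)*2700 = 13500/823 ≈ 16.403)
1/S = 1/(13500/823) = 823/13500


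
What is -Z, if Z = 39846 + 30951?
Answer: -70797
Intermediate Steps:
Z = 70797
-Z = -1*70797 = -70797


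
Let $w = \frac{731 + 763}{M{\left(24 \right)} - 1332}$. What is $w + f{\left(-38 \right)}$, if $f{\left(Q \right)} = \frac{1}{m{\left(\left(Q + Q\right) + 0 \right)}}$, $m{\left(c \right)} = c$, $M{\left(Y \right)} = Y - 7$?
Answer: $- \frac{114859}{99940} \approx -1.1493$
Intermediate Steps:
$M{\left(Y \right)} = -7 + Y$
$w = - \frac{1494}{1315}$ ($w = \frac{731 + 763}{\left(-7 + 24\right) - 1332} = \frac{1494}{17 - 1332} = \frac{1494}{-1315} = 1494 \left(- \frac{1}{1315}\right) = - \frac{1494}{1315} \approx -1.1361$)
$f{\left(Q \right)} = \frac{1}{2 Q}$ ($f{\left(Q \right)} = \frac{1}{\left(Q + Q\right) + 0} = \frac{1}{2 Q + 0} = \frac{1}{2 Q}$)
$w + f{\left(-38 \right)} = - \frac{1494}{1315} + \frac{1}{2 \left(-38\right)} = - \frac{1494}{1315} + \frac{1}{2} \left(- \frac{1}{38}\right) = - \frac{1494}{1315} - \frac{1}{76} = - \frac{114859}{99940}$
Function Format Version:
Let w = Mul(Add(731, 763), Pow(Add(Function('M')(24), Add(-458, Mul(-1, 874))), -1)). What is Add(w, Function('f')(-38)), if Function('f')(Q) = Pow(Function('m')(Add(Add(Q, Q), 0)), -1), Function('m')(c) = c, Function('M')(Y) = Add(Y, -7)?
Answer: Rational(-114859, 99940) ≈ -1.1493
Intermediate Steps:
Function('M')(Y) = Add(-7, Y)
w = Rational(-1494, 1315) (w = Mul(Add(731, 763), Pow(Add(Add(-7, 24), Add(-458, Mul(-1, 874))), -1)) = Mul(1494, Pow(Add(17, Add(-458, -874)), -1)) = Mul(1494, Pow(Add(17, -1332), -1)) = Mul(1494, Pow(-1315, -1)) = Mul(1494, Rational(-1, 1315)) = Rational(-1494, 1315) ≈ -1.1361)
Function('f')(Q) = Mul(Rational(1, 2), Pow(Q, -1)) (Function('f')(Q) = Pow(Add(Add(Q, Q), 0), -1) = Pow(Add(Mul(2, Q), 0), -1) = Pow(Mul(2, Q), -1) = Mul(Rational(1, 2), Pow(Q, -1)))
Add(w, Function('f')(-38)) = Add(Rational(-1494, 1315), Mul(Rational(1, 2), Pow(-38, -1))) = Add(Rational(-1494, 1315), Mul(Rational(1, 2), Rational(-1, 38))) = Add(Rational(-1494, 1315), Rational(-1, 76)) = Rational(-114859, 99940)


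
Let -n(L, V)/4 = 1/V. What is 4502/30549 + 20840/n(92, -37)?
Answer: 5888935232/30549 ≈ 1.9277e+5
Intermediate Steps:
n(L, V) = -4/V
4502/30549 + 20840/n(92, -37) = 4502/30549 + 20840/((-4/(-37))) = 4502*(1/30549) + 20840/((-4*(-1/37))) = 4502/30549 + 20840/(4/37) = 4502/30549 + 20840*(37/4) = 4502/30549 + 192770 = 5888935232/30549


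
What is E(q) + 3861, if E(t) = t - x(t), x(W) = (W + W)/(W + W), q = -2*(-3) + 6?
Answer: 3872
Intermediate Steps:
q = 12 (q = 6 + 6 = 12)
x(W) = 1 (x(W) = (2*W)/((2*W)) = (2*W)*(1/(2*W)) = 1)
E(t) = -1 + t (E(t) = t - 1*1 = t - 1 = -1 + t)
E(q) + 3861 = (-1 + 12) + 3861 = 11 + 3861 = 3872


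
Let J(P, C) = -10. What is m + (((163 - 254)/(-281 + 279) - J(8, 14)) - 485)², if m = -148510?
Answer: 143841/4 ≈ 35960.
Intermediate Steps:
m + (((163 - 254)/(-281 + 279) - J(8, 14)) - 485)² = -148510 + (((163 - 254)/(-281 + 279) - 1*(-10)) - 485)² = -148510 + ((-91/(-2) + 10) - 485)² = -148510 + ((-91*(-½) + 10) - 485)² = -148510 + ((91/2 + 10) - 485)² = -148510 + (111/2 - 485)² = -148510 + (-859/2)² = -148510 + 737881/4 = 143841/4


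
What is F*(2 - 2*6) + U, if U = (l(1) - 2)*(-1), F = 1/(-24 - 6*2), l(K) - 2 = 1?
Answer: -13/18 ≈ -0.72222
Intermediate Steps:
l(K) = 3 (l(K) = 2 + 1 = 3)
F = -1/36 (F = 1/(-24 - 12) = 1/(-36) = -1/36 ≈ -0.027778)
U = -1 (U = (3 - 2)*(-1) = 1*(-1) = -1)
F*(2 - 2*6) + U = -(2 - 2*6)/36 - 1 = -(2 - 12)/36 - 1 = -1/36*(-10) - 1 = 5/18 - 1 = -13/18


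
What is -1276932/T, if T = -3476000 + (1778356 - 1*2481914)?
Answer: 212822/696593 ≈ 0.30552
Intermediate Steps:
T = -4179558 (T = -3476000 + (1778356 - 2481914) = -3476000 - 703558 = -4179558)
-1276932/T = -1276932/(-4179558) = -1276932*(-1/4179558) = 212822/696593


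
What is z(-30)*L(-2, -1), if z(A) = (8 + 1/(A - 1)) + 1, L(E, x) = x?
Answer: -278/31 ≈ -8.9677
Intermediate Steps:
z(A) = 9 + 1/(-1 + A) (z(A) = (8 + 1/(-1 + A)) + 1 = 9 + 1/(-1 + A))
z(-30)*L(-2, -1) = ((-8 + 9*(-30))/(-1 - 30))*(-1) = ((-8 - 270)/(-31))*(-1) = -1/31*(-278)*(-1) = (278/31)*(-1) = -278/31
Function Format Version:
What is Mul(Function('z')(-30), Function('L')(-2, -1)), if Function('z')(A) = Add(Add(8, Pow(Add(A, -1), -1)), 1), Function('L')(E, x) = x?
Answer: Rational(-278, 31) ≈ -8.9677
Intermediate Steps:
Function('z')(A) = Add(9, Pow(Add(-1, A), -1)) (Function('z')(A) = Add(Add(8, Pow(Add(-1, A), -1)), 1) = Add(9, Pow(Add(-1, A), -1)))
Mul(Function('z')(-30), Function('L')(-2, -1)) = Mul(Mul(Pow(Add(-1, -30), -1), Add(-8, Mul(9, -30))), -1) = Mul(Mul(Pow(-31, -1), Add(-8, -270)), -1) = Mul(Mul(Rational(-1, 31), -278), -1) = Mul(Rational(278, 31), -1) = Rational(-278, 31)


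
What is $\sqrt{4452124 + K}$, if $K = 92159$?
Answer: $\sqrt{4544283} \approx 2131.7$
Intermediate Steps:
$\sqrt{4452124 + K} = \sqrt{4452124 + 92159} = \sqrt{4544283}$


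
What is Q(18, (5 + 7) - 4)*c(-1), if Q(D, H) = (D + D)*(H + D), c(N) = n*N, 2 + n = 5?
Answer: -2808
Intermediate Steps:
n = 3 (n = -2 + 5 = 3)
c(N) = 3*N
Q(D, H) = 2*D*(D + H) (Q(D, H) = (2*D)*(D + H) = 2*D*(D + H))
Q(18, (5 + 7) - 4)*c(-1) = (2*18*(18 + ((5 + 7) - 4)))*(3*(-1)) = (2*18*(18 + (12 - 4)))*(-3) = (2*18*(18 + 8))*(-3) = (2*18*26)*(-3) = 936*(-3) = -2808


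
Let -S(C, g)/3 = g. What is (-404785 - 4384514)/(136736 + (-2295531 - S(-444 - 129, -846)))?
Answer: 4789299/2161333 ≈ 2.2159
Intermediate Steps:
S(C, g) = -3*g
(-404785 - 4384514)/(136736 + (-2295531 - S(-444 - 129, -846))) = (-404785 - 4384514)/(136736 + (-2295531 - (-3)*(-846))) = -4789299/(136736 + (-2295531 - 1*2538)) = -4789299/(136736 + (-2295531 - 2538)) = -4789299/(136736 - 2298069) = -4789299/(-2161333) = -4789299*(-1/2161333) = 4789299/2161333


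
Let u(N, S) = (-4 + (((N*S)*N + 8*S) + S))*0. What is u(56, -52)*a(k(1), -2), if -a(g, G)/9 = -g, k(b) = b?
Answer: 0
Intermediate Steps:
a(g, G) = 9*g (a(g, G) = -(-9)*g = 9*g)
u(N, S) = 0 (u(N, S) = (-4 + ((S*N**2 + 8*S) + S))*0 = (-4 + ((8*S + S*N**2) + S))*0 = (-4 + (9*S + S*N**2))*0 = (-4 + 9*S + S*N**2)*0 = 0)
u(56, -52)*a(k(1), -2) = 0*(9*1) = 0*9 = 0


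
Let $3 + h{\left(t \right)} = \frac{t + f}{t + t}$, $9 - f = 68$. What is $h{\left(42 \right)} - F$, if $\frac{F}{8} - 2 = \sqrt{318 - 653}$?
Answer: $- \frac{1613}{84} - 8 i \sqrt{335} \approx -19.202 - 146.42 i$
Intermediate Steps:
$f = -59$ ($f = 9 - 68 = -59$)
$h{\left(t \right)} = -3 + \frac{-59 + t}{2 t}$ ($h{\left(t \right)} = -3 + \frac{t - 59}{t + t} = -3 + \frac{-59 + t}{2 t}$)
$F = 16 + 8 i \sqrt{335}$ ($F = 16 + 8 \sqrt{318 - 653} = 16 + 8 \sqrt{-335} = 16 + 8 i \sqrt{335} \approx 16.0 + 146.42 i$)
$h{\left(42 \right)} - F = \frac{-59 - 210}{2 \cdot 42} - \left(16 + 8 i \sqrt{335}\right) = \frac{1}{2} \cdot \frac{1}{42} \left(-59 - 210\right) - \left(16 + 8 i \sqrt{335}\right) = \frac{1}{2} \cdot \frac{1}{42} \left(-269\right) - \left(16 + 8 i \sqrt{335}\right) = - \frac{269}{84} - \left(16 + 8 i \sqrt{335}\right) = - \frac{1613}{84} - 8 i \sqrt{335}$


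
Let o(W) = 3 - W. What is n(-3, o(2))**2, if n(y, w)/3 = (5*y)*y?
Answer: 18225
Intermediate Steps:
n(y, w) = 15*y**2 (n(y, w) = 3*((5*y)*y) = 3*(5*y**2) = 15*y**2)
n(-3, o(2))**2 = (15*(-3)**2)**2 = (15*9)**2 = 135**2 = 18225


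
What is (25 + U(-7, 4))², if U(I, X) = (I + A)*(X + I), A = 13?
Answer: 49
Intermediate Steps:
U(I, X) = (13 + I)*(I + X) (U(I, X) = (I + 13)*(X + I) = (13 + I)*(I + X))
(25 + U(-7, 4))² = (25 + ((-7)² + 13*(-7) + 13*4 - 7*4))² = (25 + (49 - 91 + 52 - 28))² = (25 - 18)² = 7² = 49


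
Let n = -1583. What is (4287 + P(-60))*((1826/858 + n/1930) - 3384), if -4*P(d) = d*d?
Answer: -287460591283/25090 ≈ -1.1457e+7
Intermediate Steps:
P(d) = -d²/4 (P(d) = -d*d/4 = -d²/4)
(4287 + P(-60))*((1826/858 + n/1930) - 3384) = (4287 - ¼*(-60)²)*((1826/858 - 1583/1930) - 3384) = (4287 - ¼*3600)*((1826*(1/858) - 1583*1/1930) - 3384) = (4287 - 900)*((83/39 - 1583/1930) - 3384) = 3387*(98453/75270 - 3384) = 3387*(-254615227/75270) = -287460591283/25090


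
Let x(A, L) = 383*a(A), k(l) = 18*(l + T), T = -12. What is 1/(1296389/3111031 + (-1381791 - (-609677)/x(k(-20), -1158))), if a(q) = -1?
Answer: -1191524873/1648334573317543 ≈ -7.2287e-7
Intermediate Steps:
k(l) = -216 + 18*l (k(l) = 18*(l - 12) = 18*(-12 + l) = -216 + 18*l)
x(A, L) = -383 (x(A, L) = 383*(-1) = -383)
1/(1296389/3111031 + (-1381791 - (-609677)/x(k(-20), -1158))) = 1/(1296389/3111031 + (-1381791 - (-609677)/(-383))) = 1/(1296389*(1/3111031) + (-1381791 - (-609677)*(-1)/383)) = 1/(1296389/3111031 + (-1381791 - 1*609677/383)) = 1/(1296389/3111031 + (-1381791 - 609677/383)) = 1/(1296389/3111031 - 529835630/383) = 1/(-1648334573317543/1191524873) = -1191524873/1648334573317543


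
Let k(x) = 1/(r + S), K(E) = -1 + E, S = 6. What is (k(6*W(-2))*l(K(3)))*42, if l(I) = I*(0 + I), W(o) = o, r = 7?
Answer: 168/13 ≈ 12.923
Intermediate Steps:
l(I) = I**2 (l(I) = I*I = I**2)
k(x) = 1/13 (k(x) = 1/(7 + 6) = 1/13)
(k(6*W(-2))*l(K(3)))*42 = ((-1 + 3)**2/13)*42 = ((1/13)*2**2)*42 = ((1/13)*4)*42 = (4/13)*42 = 168/13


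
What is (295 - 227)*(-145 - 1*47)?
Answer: -13056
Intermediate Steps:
(295 - 227)*(-145 - 1*47) = 68*(-145 - 47) = 68*(-192) = -13056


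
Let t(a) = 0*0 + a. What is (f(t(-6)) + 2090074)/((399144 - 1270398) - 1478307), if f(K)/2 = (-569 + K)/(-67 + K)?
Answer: -152576552/171517953 ≈ -0.88957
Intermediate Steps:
t(a) = a (t(a) = 0 + a = a)
f(K) = 2*(-569 + K)/(-67 + K) (f(K) = 2*((-569 + K)/(-67 + K)) = 2*(-569 + K)/(-67 + K))
(f(t(-6)) + 2090074)/((399144 - 1270398) - 1478307) = (2*(-569 - 6)/(-67 - 6) + 2090074)/((399144 - 1270398) - 1478307) = (2*(-575)/(-73) + 2090074)/(-871254 - 1478307) = (2*(-1/73)*(-575) + 2090074)/(-2349561) = (1150/73 + 2090074)*(-1/2349561) = (152576552/73)*(-1/2349561) = -152576552/171517953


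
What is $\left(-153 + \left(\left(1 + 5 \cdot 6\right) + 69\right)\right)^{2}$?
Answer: $2809$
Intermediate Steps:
$\left(-153 + \left(\left(1 + 5 \cdot 6\right) + 69\right)\right)^{2} = \left(-153 + \left(\left(1 + 30\right) + 69\right)\right)^{2} = \left(-153 + \left(31 + 69\right)\right)^{2} = \left(-153 + 100\right)^{2} = \left(-53\right)^{2} = 2809$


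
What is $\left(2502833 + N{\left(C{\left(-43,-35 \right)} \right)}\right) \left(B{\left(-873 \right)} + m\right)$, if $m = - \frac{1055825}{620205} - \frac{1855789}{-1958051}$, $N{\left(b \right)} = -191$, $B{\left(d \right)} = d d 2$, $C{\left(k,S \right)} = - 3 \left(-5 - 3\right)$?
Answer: $\frac{10649445672605509069592}{2791708093} \approx 3.8147 \cdot 10^{12}$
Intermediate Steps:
$C{\left(k,S \right)} = 24$ ($C{\left(k,S \right)} = \left(-3\right) \left(-8\right) = 24$)
$B{\left(d \right)} = 2 d^{2}$ ($B{\left(d \right)} = d^{2} \cdot 2 = 2 d^{2}$)
$m = - \frac{183277916066}{242878604091}$ ($m = \left(-1055825\right) \frac{1}{620205} - - \frac{1855789}{1958051} = - \frac{211165}{124041} + \frac{1855789}{1958051} = - \frac{183277916066}{242878604091} \approx -0.75461$)
$\left(2502833 + N{\left(C{\left(-43,-35 \right)} \right)}\right) \left(B{\left(-873 \right)} + m\right) = \left(2502833 - 191\right) \left(2 \left(-873\right)^{2} - \frac{183277916066}{242878604091}\right) = 2502642 \left(2 \cdot 762129 - \frac{183277916066}{242878604091}\right) = 2502642 \left(1524258 - \frac{183277916066}{242878604091}\right) = 2502642 \cdot \frac{370209472036623412}{242878604091} = \frac{10649445672605509069592}{2791708093}$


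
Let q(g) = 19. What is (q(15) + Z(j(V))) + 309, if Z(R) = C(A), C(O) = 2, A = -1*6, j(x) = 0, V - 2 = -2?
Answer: 330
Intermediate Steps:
V = 0 (V = 2 - 2 = 0)
A = -6
Z(R) = 2
(q(15) + Z(j(V))) + 309 = (19 + 2) + 309 = 21 + 309 = 330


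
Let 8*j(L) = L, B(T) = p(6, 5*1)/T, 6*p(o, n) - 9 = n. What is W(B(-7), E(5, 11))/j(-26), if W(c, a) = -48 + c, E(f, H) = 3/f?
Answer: 580/39 ≈ 14.872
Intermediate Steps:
p(o, n) = 3/2 + n/6
B(T) = 7/(3*T) (B(T) = (3/2 + (5*1)/6)/T = (3/2 + (⅙)*5)/T = (3/2 + ⅚)/T = 7/(3*T))
j(L) = L/8
W(B(-7), E(5, 11))/j(-26) = (-48 + (7/3)/(-7))/(((⅛)*(-26))) = (-48 + (7/3)*(-⅐))/(-13/4) = (-48 - ⅓)*(-4/13) = -145/3*(-4/13) = 580/39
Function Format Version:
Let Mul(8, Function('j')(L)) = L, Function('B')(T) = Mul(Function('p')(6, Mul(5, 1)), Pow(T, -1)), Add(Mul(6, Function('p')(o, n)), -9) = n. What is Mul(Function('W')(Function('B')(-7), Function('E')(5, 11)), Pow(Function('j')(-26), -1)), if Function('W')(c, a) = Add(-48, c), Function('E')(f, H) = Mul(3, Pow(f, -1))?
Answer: Rational(580, 39) ≈ 14.872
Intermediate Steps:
Function('p')(o, n) = Add(Rational(3, 2), Mul(Rational(1, 6), n))
Function('B')(T) = Mul(Rational(7, 3), Pow(T, -1)) (Function('B')(T) = Mul(Add(Rational(3, 2), Mul(Rational(1, 6), Mul(5, 1))), Pow(T, -1)) = Mul(Add(Rational(3, 2), Mul(Rational(1, 6), 5)), Pow(T, -1)) = Mul(Add(Rational(3, 2), Rational(5, 6)), Pow(T, -1)) = Mul(Rational(7, 3), Pow(T, -1)))
Function('j')(L) = Mul(Rational(1, 8), L)
Mul(Function('W')(Function('B')(-7), Function('E')(5, 11)), Pow(Function('j')(-26), -1)) = Mul(Add(-48, Mul(Rational(7, 3), Pow(-7, -1))), Pow(Mul(Rational(1, 8), -26), -1)) = Mul(Add(-48, Mul(Rational(7, 3), Rational(-1, 7))), Pow(Rational(-13, 4), -1)) = Mul(Add(-48, Rational(-1, 3)), Rational(-4, 13)) = Mul(Rational(-145, 3), Rational(-4, 13)) = Rational(580, 39)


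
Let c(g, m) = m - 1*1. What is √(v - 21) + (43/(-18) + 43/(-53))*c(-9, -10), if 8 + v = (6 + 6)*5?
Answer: 33583/954 + √31 ≈ 40.770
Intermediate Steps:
c(g, m) = -1 + m (c(g, m) = m - 1 = -1 + m)
v = 52 (v = -8 + (6 + 6)*5 = -8 + 12*5 = -8 + 60 = 52)
√(v - 21) + (43/(-18) + 43/(-53))*c(-9, -10) = √(52 - 21) + (43/(-18) + 43/(-53))*(-1 - 10) = √31 + (43*(-1/18) + 43*(-1/53))*(-11) = √31 + (-43/18 - 43/53)*(-11) = √31 - 3053/954*(-11) = √31 + 33583/954 = 33583/954 + √31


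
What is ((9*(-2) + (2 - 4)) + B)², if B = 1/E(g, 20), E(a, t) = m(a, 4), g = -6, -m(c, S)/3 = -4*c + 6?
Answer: 3243601/8100 ≈ 400.44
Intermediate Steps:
m(c, S) = -18 + 12*c (m(c, S) = -3*(-4*c + 6) = -3*(6 - 4*c) = -18 + 12*c)
E(a, t) = -18 + 12*a
B = -1/90 (B = 1/(-18 + 12*(-6)) = 1/(-18 - 72) = 1/(-90) = -1/90 ≈ -0.011111)
((9*(-2) + (2 - 4)) + B)² = ((9*(-2) + (2 - 4)) - 1/90)² = ((-18 - 2) - 1/90)² = (-20 - 1/90)² = (-1801/90)² = 3243601/8100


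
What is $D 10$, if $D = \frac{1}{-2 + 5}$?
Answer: $\frac{10}{3} \approx 3.3333$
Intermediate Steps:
$D = \frac{1}{3} \approx 0.33333$
$D 10 = \frac{1}{3} \cdot 10 = \frac{10}{3}$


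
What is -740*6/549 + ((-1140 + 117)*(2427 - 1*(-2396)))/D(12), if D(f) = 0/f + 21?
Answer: -42997147/183 ≈ -2.3496e+5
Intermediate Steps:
D(f) = 21 (D(f) = 0 + 21 = 21)
-740*6/549 + ((-1140 + 117)*(2427 - 1*(-2396)))/D(12) = -740*6/549 + ((-1140 + 117)*(2427 - 1*(-2396)))/21 = -4440*1/549 - 1023*(2427 + 2396)*(1/21) = -1480/183 - 1023*4823*(1/21) = -1480/183 - 4933929*1/21 = -1480/183 - 234949 = -42997147/183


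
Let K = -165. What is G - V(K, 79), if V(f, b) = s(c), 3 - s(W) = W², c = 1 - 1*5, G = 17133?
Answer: 17146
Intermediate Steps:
c = -4 (c = 1 - 5 = -4)
s(W) = 3 - W²
V(f, b) = -13 (V(f, b) = 3 - 1*(-4)² = 3 - 1*16 = 3 - 16 = -13)
G - V(K, 79) = 17133 - 1*(-13) = 17133 + 13 = 17146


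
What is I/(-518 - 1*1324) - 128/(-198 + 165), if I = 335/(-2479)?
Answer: 2907959/749694 ≈ 3.8789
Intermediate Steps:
I = -5/37 (I = 335*(-1/2479) = -5/37 ≈ -0.13514)
I/(-518 - 1*1324) - 128/(-198 + 165) = -5/(37*(-518 - 1*1324)) - 128/(-198 + 165) = -5/(37*(-518 - 1324)) - 128/(-33) = -5/37/(-1842) - 128*(-1/33) = -5/37*(-1/1842) + 128/33 = 5/68154 + 128/33 = 2907959/749694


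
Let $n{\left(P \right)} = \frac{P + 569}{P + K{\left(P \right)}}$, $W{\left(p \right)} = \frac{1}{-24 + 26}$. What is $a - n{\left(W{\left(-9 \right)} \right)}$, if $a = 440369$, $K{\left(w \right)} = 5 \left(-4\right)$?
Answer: $\frac{17175530}{39} \approx 4.404 \cdot 10^{5}$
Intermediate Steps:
$K{\left(w \right)} = -20$
$W{\left(p \right)} = \frac{1}{2}$
$n{\left(P \right)} = \frac{569 + P}{-20 + P}$ ($n{\left(P \right)} = \frac{P + 569}{P - 20} = \frac{569 + P}{-20 + P}$)
$a - n{\left(W{\left(-9 \right)} \right)} = 440369 - \frac{569 + \frac{1}{2}}{-20 + \frac{1}{2}} = 440369 - \frac{1}{- \frac{39}{2}} \cdot \frac{1139}{2} = 440369 - \left(- \frac{2}{39}\right) \frac{1139}{2} = 440369 - - \frac{1139}{39} = 440369 + \frac{1139}{39} = \frac{17175530}{39}$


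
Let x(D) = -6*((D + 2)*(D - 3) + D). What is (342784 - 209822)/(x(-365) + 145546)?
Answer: -66481/326884 ≈ -0.20338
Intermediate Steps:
x(D) = -6*D - 6*(-3 + D)*(2 + D) (x(D) = -6*((2 + D)*(-3 + D) + D) = -6*((-3 + D)*(2 + D) + D) = -6*(D + (-3 + D)*(2 + D)) = -6*D - 6*(-3 + D)*(2 + D))
(342784 - 209822)/(x(-365) + 145546) = (342784 - 209822)/((36 - 6*(-365)**2) + 145546) = 132962/((36 - 6*133225) + 145546) = 132962/((36 - 799350) + 145546) = 132962/(-799314 + 145546) = 132962/(-653768) = 132962*(-1/653768) = -66481/326884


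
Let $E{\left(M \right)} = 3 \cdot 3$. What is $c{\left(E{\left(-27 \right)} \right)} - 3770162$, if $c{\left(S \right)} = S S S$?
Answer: $-3769433$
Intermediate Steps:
$E{\left(M \right)} = 9$
$c{\left(S \right)} = S^{3}$ ($c{\left(S \right)} = S^{2} S = S^{3}$)
$c{\left(E{\left(-27 \right)} \right)} - 3770162 = 9^{3} - 3770162 = 729 - 3770162 = -3769433$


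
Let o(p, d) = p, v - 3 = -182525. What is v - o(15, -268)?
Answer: -182537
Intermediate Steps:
v = -182522 (v = 3 - 182525 = -182522)
v - o(15, -268) = -182522 - 1*15 = -182522 - 15 = -182537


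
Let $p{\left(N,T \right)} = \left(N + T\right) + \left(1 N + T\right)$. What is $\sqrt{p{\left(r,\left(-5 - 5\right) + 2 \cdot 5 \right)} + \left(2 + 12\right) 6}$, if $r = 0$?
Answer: $2 \sqrt{21} \approx 9.1651$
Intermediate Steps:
$p{\left(N,T \right)} = 2 N + 2 T$ ($p{\left(N,T \right)} = \left(N + T\right) + \left(N + T\right) = 2 N + 2 T$)
$\sqrt{p{\left(r,\left(-5 - 5\right) + 2 \cdot 5 \right)} + \left(2 + 12\right) 6} = \sqrt{\left(2 \cdot 0 + 2 \left(\left(-5 - 5\right) + 2 \cdot 5\right)\right) + \left(2 + 12\right) 6} = \sqrt{\left(0 + 2 \left(\left(-5 - 5\right) + 10\right)\right) + 14 \cdot 6} = \sqrt{\left(0 + 2 \left(-10 + 10\right)\right) + 84} = \sqrt{\left(0 + 2 \cdot 0\right) + 84} = \sqrt{\left(0 + 0\right) + 84} = \sqrt{0 + 84} = \sqrt{84} = 2 \sqrt{21}$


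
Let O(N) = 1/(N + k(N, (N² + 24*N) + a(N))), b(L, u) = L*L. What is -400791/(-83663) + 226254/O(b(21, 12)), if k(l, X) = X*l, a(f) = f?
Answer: 1715516535071748765/83663 ≈ 2.0505e+13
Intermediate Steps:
b(L, u) = L²
O(N) = 1/(N + N*(N² + 25*N)) (O(N) = 1/(N + ((N² + 24*N) + N)*N) = 1/(N + (N² + 25*N)*N) = 1/(N + N*(N² + 25*N)))
-400791/(-83663) + 226254/O(b(21, 12)) = -400791/(-83663) + 226254/((1/((21²)*(1 + 21²*(25 + 21²))))) = -400791*(-1/83663) + 226254/((1/(441*(1 + 441*(25 + 441))))) = 400791/83663 + 226254/((1/(441*(1 + 441*466)))) = 400791/83663 + 226254/((1/(441*(1 + 205506)))) = 400791/83663 + 226254/(((1/441)/205507)) = 400791/83663 + 226254/(((1/441)*(1/205507))) = 400791/83663 + 226254/(1/90628587) = 400791/83663 + 226254*90628587 = 400791/83663 + 20505080323098 = 1715516535071748765/83663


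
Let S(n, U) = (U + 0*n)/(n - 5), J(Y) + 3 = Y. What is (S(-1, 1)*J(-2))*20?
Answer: 50/3 ≈ 16.667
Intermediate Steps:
J(Y) = -3 + Y
S(n, U) = U/(-5 + n) (S(n, U) = (U + 0)/(-5 + n) = U/(-5 + n))
(S(-1, 1)*J(-2))*20 = ((1/(-5 - 1))*(-3 - 2))*20 = ((1/(-6))*(-5))*20 = ((1*(-1/6))*(-5))*20 = -1/6*(-5)*20 = (5/6)*20 = 50/3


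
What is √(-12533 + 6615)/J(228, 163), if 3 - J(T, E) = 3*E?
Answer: -I*√5918/486 ≈ -0.15829*I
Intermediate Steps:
J(T, E) = 3 - 3*E
√(-12533 + 6615)/J(228, 163) = √(-12533 + 6615)/(3 - 3*163) = √(-5918)/(3 - 489) = (I*√5918)/(-486) = (I*√5918)*(-1/486) = -I*√5918/486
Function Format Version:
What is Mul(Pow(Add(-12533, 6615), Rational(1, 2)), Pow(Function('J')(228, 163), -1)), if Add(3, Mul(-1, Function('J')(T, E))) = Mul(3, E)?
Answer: Mul(Rational(-1, 486), I, Pow(5918, Rational(1, 2))) ≈ Mul(-0.15829, I)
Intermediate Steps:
Function('J')(T, E) = Add(3, Mul(-3, E)) (Function('J')(T, E) = Add(3, Mul(-1, Mul(3, E))) = Add(3, Mul(-3, E)))
Mul(Pow(Add(-12533, 6615), Rational(1, 2)), Pow(Function('J')(228, 163), -1)) = Mul(Pow(Add(-12533, 6615), Rational(1, 2)), Pow(Add(3, Mul(-3, 163)), -1)) = Mul(Pow(-5918, Rational(1, 2)), Pow(Add(3, -489), -1)) = Mul(Mul(I, Pow(5918, Rational(1, 2))), Pow(-486, -1)) = Mul(Mul(I, Pow(5918, Rational(1, 2))), Rational(-1, 486)) = Mul(Rational(-1, 486), I, Pow(5918, Rational(1, 2)))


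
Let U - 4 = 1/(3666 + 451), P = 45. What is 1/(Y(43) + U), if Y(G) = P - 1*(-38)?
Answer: 4117/358180 ≈ 0.011494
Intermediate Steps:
Y(G) = 83 (Y(G) = 45 - 1*(-38) = 45 + 38 = 83)
U = 16469/4117 (U = 4 + 1/(3666 + 451) = 4 + 1/4117 = 16469/4117 ≈ 4.0002)
1/(Y(43) + U) = 1/(83 + 16469/4117) = 1/(358180/4117) = 4117/358180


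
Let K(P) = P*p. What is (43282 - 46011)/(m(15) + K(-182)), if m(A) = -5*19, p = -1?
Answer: -2729/87 ≈ -31.368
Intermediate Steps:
K(P) = -P (K(P) = P*(-1) = -P)
m(A) = -95
(43282 - 46011)/(m(15) + K(-182)) = (43282 - 46011)/(-95 - 1*(-182)) = -2729/(-95 + 182) = -2729/87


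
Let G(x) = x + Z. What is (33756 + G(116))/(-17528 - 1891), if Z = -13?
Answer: -33859/19419 ≈ -1.7436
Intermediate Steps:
G(x) = -13 + x (G(x) = x - 13 = -13 + x)
(33756 + G(116))/(-17528 - 1891) = (33756 + (-13 + 116))/(-17528 - 1891) = (33756 + 103)/(-19419) = 33859*(-1/19419) = -33859/19419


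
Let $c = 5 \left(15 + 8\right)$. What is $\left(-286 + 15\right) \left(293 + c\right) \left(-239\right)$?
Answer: $26425752$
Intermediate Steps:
$c = 115$ ($c = 5 \cdot 23 = 115$)
$\left(-286 + 15\right) \left(293 + c\right) \left(-239\right) = \left(-286 + 15\right) \left(293 + 115\right) \left(-239\right) = \left(-271\right) 408 \left(-239\right) = \left(-110568\right) \left(-239\right) = 26425752$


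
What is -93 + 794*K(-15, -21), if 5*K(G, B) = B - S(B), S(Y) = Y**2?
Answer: -367293/5 ≈ -73459.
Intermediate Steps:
K(G, B) = -B**2/5 + B/5 (K(G, B) = (B - B**2)/5 = -B**2/5 + B/5)
-93 + 794*K(-15, -21) = -93 + 794*((1/5)*(-21)*(1 - 1*(-21))) = -93 + 794*((1/5)*(-21)*(1 + 21)) = -93 + 794*((1/5)*(-21)*22) = -93 + 794*(-462/5) = -93 - 366828/5 = -367293/5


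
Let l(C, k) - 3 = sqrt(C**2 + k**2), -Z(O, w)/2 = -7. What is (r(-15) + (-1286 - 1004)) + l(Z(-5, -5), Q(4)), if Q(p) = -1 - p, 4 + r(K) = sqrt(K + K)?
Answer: -2291 + sqrt(221) + I*sqrt(30) ≈ -2276.1 + 5.4772*I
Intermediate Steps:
r(K) = -4 + sqrt(2)*sqrt(K) (r(K) = -4 + sqrt(K + K) = -4 + sqrt(2*K) = -4 + sqrt(2)*sqrt(K))
Z(O, w) = 14 (Z(O, w) = -2*(-7) = 14)
l(C, k) = 3 + sqrt(C**2 + k**2)
(r(-15) + (-1286 - 1004)) + l(Z(-5, -5), Q(4)) = ((-4 + sqrt(2)*sqrt(-15)) + (-1286 - 1004)) + (3 + sqrt(14**2 + (-1 - 1*4)**2)) = ((-4 + sqrt(2)*(I*sqrt(15))) - 2290) + (3 + sqrt(196 + (-1 - 4)**2)) = ((-4 + I*sqrt(30)) - 2290) + (3 + sqrt(196 + (-5)**2)) = (-2294 + I*sqrt(30)) + (3 + sqrt(196 + 25)) = (-2294 + I*sqrt(30)) + (3 + sqrt(221)) = -2291 + sqrt(221) + I*sqrt(30)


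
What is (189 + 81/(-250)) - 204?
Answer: -3831/250 ≈ -15.324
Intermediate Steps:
(189 + 81/(-250)) - 204 = (189 + 81*(-1/250)) - 204 = (189 - 81/250) - 204 = 47169/250 - 204 = -3831/250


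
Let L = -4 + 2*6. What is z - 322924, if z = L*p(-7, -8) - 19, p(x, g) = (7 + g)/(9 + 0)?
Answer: -2906495/9 ≈ -3.2294e+5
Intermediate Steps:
L = 8 (L = -4 + 12 = 8)
p(x, g) = 7/9 + g/9 (p(x, g) = (7 + g)/9 = (7 + g)*(1/9) = 7/9 + g/9)
z = -179/9 (z = 8*(7/9 + (1/9)*(-8)) - 19 = 8*(7/9 - 8/9) - 19 = 8*(-1/9) - 19 = -8/9 - 19 = -179/9 ≈ -19.889)
z - 322924 = -179/9 - 322924 = -2906495/9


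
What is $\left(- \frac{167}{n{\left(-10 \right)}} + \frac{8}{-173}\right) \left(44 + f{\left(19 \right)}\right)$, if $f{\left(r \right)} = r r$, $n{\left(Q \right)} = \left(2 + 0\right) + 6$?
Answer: $- \frac{11726775}{1384} \approx -8473.1$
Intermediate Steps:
$n{\left(Q \right)} = 8$ ($n{\left(Q \right)} = 2 + 6 = 8$)
$f{\left(r \right)} = r^{2}$
$\left(- \frac{167}{n{\left(-10 \right)}} + \frac{8}{-173}\right) \left(44 + f{\left(19 \right)}\right) = \left(- \frac{167}{8} + \frac{8}{-173}\right) \left(44 + 19^{2}\right) = \left(\left(-167\right) \frac{1}{8} + 8 \left(- \frac{1}{173}\right)\right) \left(44 + 361\right) = \left(- \frac{167}{8} - \frac{8}{173}\right) 405 = \left(- \frac{28955}{1384}\right) 405 = - \frac{11726775}{1384}$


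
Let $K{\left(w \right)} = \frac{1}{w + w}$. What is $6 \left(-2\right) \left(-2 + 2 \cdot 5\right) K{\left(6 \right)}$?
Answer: $-8$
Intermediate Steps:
$K{\left(w \right)} = \frac{1}{2 w}$
$6 \left(-2\right) \left(-2 + 2 \cdot 5\right) K{\left(6 \right)} = 6 \left(-2\right) \left(-2 + 2 \cdot 5\right) \frac{1}{2 \cdot 6} = - 12 \left(-2 + 10\right) \frac{1}{2} \cdot \frac{1}{6} = \left(-12\right) 8 \cdot \frac{1}{12} = \left(-96\right) \frac{1}{12} = -8$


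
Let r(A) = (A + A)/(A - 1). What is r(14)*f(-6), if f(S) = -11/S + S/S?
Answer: 238/39 ≈ 6.1026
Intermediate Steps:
f(S) = 1 - 11/S (f(S) = -11/S + 1 = 1 - 11/S)
r(A) = 2*A/(-1 + A) (r(A) = (2*A)/(-1 + A) = 2*A/(-1 + A))
r(14)*f(-6) = (2*14/(-1 + 14))*((-11 - 6)/(-6)) = (2*14/13)*(-⅙*(-17)) = (2*14*(1/13))*(17/6) = (28/13)*(17/6) = 238/39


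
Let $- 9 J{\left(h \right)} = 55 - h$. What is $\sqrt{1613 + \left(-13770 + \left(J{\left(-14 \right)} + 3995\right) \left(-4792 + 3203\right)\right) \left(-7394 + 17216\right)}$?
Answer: $i \sqrt{62366188659} \approx 2.4973 \cdot 10^{5} i$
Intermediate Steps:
$J{\left(h \right)} = - \frac{55}{9} + \frac{h}{9}$ ($J{\left(h \right)} = - \frac{55 - h}{9} = - \frac{55}{9} + \frac{h}{9}$)
$\sqrt{1613 + \left(-13770 + \left(J{\left(-14 \right)} + 3995\right) \left(-4792 + 3203\right)\right) \left(-7394 + 17216\right)} = \sqrt{1613 + \left(-13770 + \left(\left(- \frac{55}{9} + \frac{1}{9} \left(-14\right)\right) + 3995\right) \left(-4792 + 3203\right)\right) \left(-7394 + 17216\right)} = \sqrt{1613 + \left(-13770 + \left(\left(- \frac{55}{9} - \frac{14}{9}\right) + 3995\right) \left(-1589\right)\right) 9822} = \sqrt{1613 + \left(-13770 + \left(- \frac{23}{3} + 3995\right) \left(-1589\right)\right) 9822} = \sqrt{1613 + \left(-13770 + \frac{11962}{3} \left(-1589\right)\right) 9822} = \sqrt{1613 + \left(-13770 - \frac{19007618}{3}\right) 9822} = \sqrt{1613 - 62366190272} = \sqrt{-62366188659} = i \sqrt{62366188659}$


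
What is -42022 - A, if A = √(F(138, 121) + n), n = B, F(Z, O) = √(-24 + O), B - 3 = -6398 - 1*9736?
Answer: -42022 - I*√(16131 - √97) ≈ -42022.0 - 126.97*I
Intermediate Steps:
B = -16131 (B = 3 + (-6398 - 1*9736) = 3 + (-6398 - 9736) = 3 - 16134 = -16131)
n = -16131
A = √(-16131 + √97) (A = √(√(-24 + 121) - 16131) = √(√97 - 16131) = √(-16131 + √97) ≈ 126.97*I)
-42022 - A = -42022 - √(-16131 + √97)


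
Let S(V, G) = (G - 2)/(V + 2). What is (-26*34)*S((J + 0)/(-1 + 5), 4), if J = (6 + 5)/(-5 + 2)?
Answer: -1632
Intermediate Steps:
J = -11/3 (J = 11/(-3) = 11*(-⅓) = -11/3 ≈ -3.6667)
S(V, G) = (-2 + G)/(2 + V)
(-26*34)*S((J + 0)/(-1 + 5), 4) = (-26*34)*((-2 + 4)/(2 + (-11/3 + 0)/(-1 + 5))) = -884*2/(2 - 11/3/4) = -884*2/(2 - 11/3*¼) = -884*2/(2 - 11/12) = -884*2/13/12 = -816*2 = -884*24/13 = -1632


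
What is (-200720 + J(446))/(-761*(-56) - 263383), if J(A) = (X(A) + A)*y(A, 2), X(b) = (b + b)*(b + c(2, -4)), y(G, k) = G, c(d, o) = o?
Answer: -175839940/220767 ≈ -796.50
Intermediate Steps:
X(b) = 2*b*(-4 + b) (X(b) = (b + b)*(b - 4) = (2*b)*(-4 + b) = 2*b*(-4 + b))
J(A) = A*(A + 2*A*(-4 + A)) (J(A) = (2*A*(-4 + A) + A)*A = (A + 2*A*(-4 + A))*A = A*(A + 2*A*(-4 + A)))
(-200720 + J(446))/(-761*(-56) - 263383) = (-200720 + 446²*(-7 + 2*446))/(-761*(-56) - 263383) = (-200720 + 198916*(-7 + 892))/(42616 - 263383) = (-200720 + 198916*885)/(-220767) = (-200720 + 176040660)*(-1/220767) = 175839940*(-1/220767) = -175839940/220767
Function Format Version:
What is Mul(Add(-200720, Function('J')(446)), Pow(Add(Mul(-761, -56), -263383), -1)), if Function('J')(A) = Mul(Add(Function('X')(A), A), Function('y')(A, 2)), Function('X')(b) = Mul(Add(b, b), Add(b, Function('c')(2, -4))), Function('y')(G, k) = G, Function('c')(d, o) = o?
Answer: Rational(-175839940, 220767) ≈ -796.50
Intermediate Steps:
Function('X')(b) = Mul(2, b, Add(-4, b)) (Function('X')(b) = Mul(Add(b, b), Add(b, -4)) = Mul(Mul(2, b), Add(-4, b)) = Mul(2, b, Add(-4, b)))
Function('J')(A) = Mul(A, Add(A, Mul(2, A, Add(-4, A)))) (Function('J')(A) = Mul(Add(Mul(2, A, Add(-4, A)), A), A) = Mul(Add(A, Mul(2, A, Add(-4, A))), A) = Mul(A, Add(A, Mul(2, A, Add(-4, A)))))
Mul(Add(-200720, Function('J')(446)), Pow(Add(Mul(-761, -56), -263383), -1)) = Mul(Add(-200720, Mul(Pow(446, 2), Add(-7, Mul(2, 446)))), Pow(Add(Mul(-761, -56), -263383), -1)) = Mul(Add(-200720, Mul(198916, Add(-7, 892))), Pow(Add(42616, -263383), -1)) = Mul(Add(-200720, Mul(198916, 885)), Pow(-220767, -1)) = Mul(Add(-200720, 176040660), Rational(-1, 220767)) = Mul(175839940, Rational(-1, 220767)) = Rational(-175839940, 220767)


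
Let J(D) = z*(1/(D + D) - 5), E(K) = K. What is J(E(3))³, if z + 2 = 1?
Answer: 24389/216 ≈ 112.91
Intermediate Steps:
z = -1 (z = -2 + 1 = -1)
J(D) = 5 - 1/(2*D) (J(D) = -(1/(D + D) - 5) = -(1/(2*D) - 5) = -(-5 + 1/(2*D)) = 5 - 1/(2*D))
J(E(3))³ = (5 - ½/3)³ = (5 - ½*⅓)³ = (5 - ⅙)³ = (29/6)³ = 24389/216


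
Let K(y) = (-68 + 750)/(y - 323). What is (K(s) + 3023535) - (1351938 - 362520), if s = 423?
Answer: 101706191/50 ≈ 2.0341e+6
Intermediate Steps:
K(y) = 682/(-323 + y)
(K(s) + 3023535) - (1351938 - 362520) = (682/(-323 + 423) + 3023535) - (1351938 - 362520) = (682/100 + 3023535) - 1*989418 = (682*(1/100) + 3023535) - 989418 = (341/50 + 3023535) - 989418 = 151177091/50 - 989418 = 101706191/50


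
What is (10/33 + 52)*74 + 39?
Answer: 129011/33 ≈ 3909.4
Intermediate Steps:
(10/33 + 52)*74 + 39 = (1726/33)*74 + 39 = 127724/33 + 39 = 129011/33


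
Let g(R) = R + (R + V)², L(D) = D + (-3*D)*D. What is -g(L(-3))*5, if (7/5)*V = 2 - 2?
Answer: -4350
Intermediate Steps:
V = 0 (V = 5*(2 - 2)/7 = (5/7)*0 = 0)
L(D) = D - 3*D²
g(R) = R + R² (g(R) = R + (R + 0)² = R + R²)
-g(L(-3))*5 = -(-3*(1 - 3*(-3)))*(1 - 3*(1 - 3*(-3)))*5 = -(-3*(1 + 9))*(1 - 3*(1 + 9))*5 = -(-3*10)*(1 - 3*10)*5 = -(-30)*(1 - 30)*5 = -(-30)*(-29)*5 = -1*870*5 = -870*5 = -4350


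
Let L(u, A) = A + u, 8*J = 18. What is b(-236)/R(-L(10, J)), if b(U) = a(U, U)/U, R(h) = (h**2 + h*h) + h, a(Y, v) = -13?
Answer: 26/135877 ≈ 0.00019135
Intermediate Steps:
J = 9/4 (J = (1/8)*18 = 9/4 ≈ 2.2500)
R(h) = h + 2*h**2 (R(h) = (h**2 + h**2) + h = 2*h**2 + h = h + 2*h**2)
b(U) = -13/U
b(-236)/R(-L(10, J)) = (-13/(-236))/(((-(9/4 + 10))*(1 + 2*(-(9/4 + 10))))) = (-13*(-1/236))/(((-1*49/4)*(1 + 2*(-1*49/4)))) = 13/(236*((-49*(1 + 2*(-49/4))/4))) = 13/(236*((-49*(1 - 49/2)/4))) = 13/(236*((-49/4*(-47/2)))) = 13/(236*(2303/8)) = (13/236)*(8/2303) = 26/135877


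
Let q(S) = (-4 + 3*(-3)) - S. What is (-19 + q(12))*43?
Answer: -1892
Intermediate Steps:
q(S) = -13 - S (q(S) = (-4 - 9) - S = -13 - S)
(-19 + q(12))*43 = (-19 + (-13 - 1*12))*43 = (-19 + (-13 - 12))*43 = (-19 - 25)*43 = -44*43 = -1892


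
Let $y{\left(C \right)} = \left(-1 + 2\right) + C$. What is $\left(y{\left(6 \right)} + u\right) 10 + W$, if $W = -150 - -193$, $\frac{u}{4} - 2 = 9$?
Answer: $553$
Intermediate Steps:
$u = 44$ ($u = 8 + 4 \cdot 9 = 8 + 36 = 44$)
$W = 43$ ($W = -150 + 193 = 43$)
$y{\left(C \right)} = 1 + C$
$\left(y{\left(6 \right)} + u\right) 10 + W = \left(\left(1 + 6\right) + 44\right) 10 + 43 = \left(7 + 44\right) 10 + 43 = 51 \cdot 10 + 43 = 510 + 43 = 553$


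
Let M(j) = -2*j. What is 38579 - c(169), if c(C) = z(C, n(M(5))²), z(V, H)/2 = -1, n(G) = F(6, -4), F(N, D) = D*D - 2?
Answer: 38581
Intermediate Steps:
F(N, D) = -2 + D² (F(N, D) = D² - 2 = -2 + D²)
n(G) = 14 (n(G) = -2 + (-4)² = -2 + 16 = 14)
z(V, H) = -2 (z(V, H) = 2*(-1) = -2)
c(C) = -2
38579 - c(169) = 38579 - 1*(-2) = 38579 + 2 = 38581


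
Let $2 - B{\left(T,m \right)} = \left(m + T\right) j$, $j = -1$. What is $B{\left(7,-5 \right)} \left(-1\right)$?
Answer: $-4$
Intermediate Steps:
$B{\left(T,m \right)} = 2 + T + m$ ($B{\left(T,m \right)} = 2 - \left(m + T\right) \left(-1\right) = 2 - \left(T + m\right) \left(-1\right) = 2 - \left(- T - m\right) = 2 + \left(T + m\right) = 2 + T + m$)
$B{\left(7,-5 \right)} \left(-1\right) = \left(2 + 7 - 5\right) \left(-1\right) = 4 \left(-1\right) = -4$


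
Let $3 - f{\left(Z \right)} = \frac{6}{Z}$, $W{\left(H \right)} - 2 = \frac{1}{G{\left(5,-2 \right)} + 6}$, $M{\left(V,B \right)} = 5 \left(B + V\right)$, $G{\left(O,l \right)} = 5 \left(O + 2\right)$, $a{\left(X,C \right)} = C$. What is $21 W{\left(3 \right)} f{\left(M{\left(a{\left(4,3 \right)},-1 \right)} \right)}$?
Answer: $\frac{20916}{205} \approx 102.03$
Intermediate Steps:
$G{\left(O,l \right)} = 10 + 5 O$ ($G{\left(O,l \right)} = 5 \left(2 + O\right) = 10 + 5 O$)
$M{\left(V,B \right)} = 5 B + 5 V$
$W{\left(H \right)} = \frac{83}{41}$ ($W{\left(H \right)} = 2 + \frac{1}{\left(10 + 5 \cdot 5\right) + 6} = 2 + \frac{1}{\left(10 + 25\right) + 6} = 2 + \frac{1}{35 + 6} = 2 + \frac{1}{41} = \frac{83}{41}$)
$f{\left(Z \right)} = 3 - \frac{6}{Z}$
$21 W{\left(3 \right)} f{\left(M{\left(a{\left(4,3 \right)},-1 \right)} \right)} = 21 \cdot \frac{83}{41} \left(3 - \frac{6}{5 \left(-1\right) + 5 \cdot 3}\right) = \frac{1743 \left(3 - \frac{6}{-5 + 15}\right)}{41} = \frac{1743 \left(3 - \frac{6}{10}\right)}{41} = \frac{1743 \left(3 - \frac{3}{5}\right)}{41} = \frac{1743}{41} \cdot \frac{12}{5} = \frac{20916}{205}$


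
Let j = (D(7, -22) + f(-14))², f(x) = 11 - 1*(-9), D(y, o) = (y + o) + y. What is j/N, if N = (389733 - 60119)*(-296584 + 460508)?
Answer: 18/6753955667 ≈ 2.6651e-9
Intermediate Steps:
D(y, o) = o + 2*y (D(y, o) = (o + y) + y = o + 2*y)
f(x) = 20 (f(x) = 11 + 9 = 20)
j = 144 (j = ((-22 + 2*7) + 20)² = ((-22 + 14) + 20)² = (-8 + 20)² = 12² = 144)
N = 54031645336 (N = 329614*163924 = 54031645336)
j/N = 144/54031645336 = 144*(1/54031645336) = 18/6753955667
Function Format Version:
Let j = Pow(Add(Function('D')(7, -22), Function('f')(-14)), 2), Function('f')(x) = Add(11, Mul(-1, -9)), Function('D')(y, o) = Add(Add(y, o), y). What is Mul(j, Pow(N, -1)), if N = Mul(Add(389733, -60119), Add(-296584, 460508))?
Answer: Rational(18, 6753955667) ≈ 2.6651e-9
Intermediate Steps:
Function('D')(y, o) = Add(o, Mul(2, y)) (Function('D')(y, o) = Add(Add(o, y), y) = Add(o, Mul(2, y)))
Function('f')(x) = 20 (Function('f')(x) = Add(11, 9) = 20)
j = 144 (j = Pow(Add(Add(-22, Mul(2, 7)), 20), 2) = Pow(Add(Add(-22, 14), 20), 2) = Pow(Add(-8, 20), 2) = Pow(12, 2) = 144)
N = 54031645336 (N = Mul(329614, 163924) = 54031645336)
Mul(j, Pow(N, -1)) = Mul(144, Pow(54031645336, -1)) = Mul(144, Rational(1, 54031645336)) = Rational(18, 6753955667)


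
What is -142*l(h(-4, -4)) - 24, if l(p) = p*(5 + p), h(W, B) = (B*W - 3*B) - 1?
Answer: -122712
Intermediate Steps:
h(W, B) = -1 - 3*B + B*W (h(W, B) = (-3*B + B*W) - 1 = -1 - 3*B + B*W)
-142*l(h(-4, -4)) - 24 = -142*(-1 - 3*(-4) - 4*(-4))*(5 + (-1 - 3*(-4) - 4*(-4))) - 24 = -142*(-1 + 12 + 16)*(5 + (-1 + 12 + 16)) - 24 = -3834*(5 + 27) - 24 = -3834*32 - 24 = -142*864 - 24 = -122688 - 24 = -122712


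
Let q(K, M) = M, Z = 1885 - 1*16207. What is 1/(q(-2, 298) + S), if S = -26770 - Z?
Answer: -1/12150 ≈ -8.2304e-5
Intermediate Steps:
Z = -14322 (Z = 1885 - 16207 = -14322)
S = -12448 (S = -26770 - 1*(-14322) = -26770 + 14322 = -12448)
1/(q(-2, 298) + S) = 1/(298 - 12448) = 1/(-12150) = -1/12150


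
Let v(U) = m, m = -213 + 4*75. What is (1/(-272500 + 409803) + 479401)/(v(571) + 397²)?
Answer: 373995429/123023488 ≈ 3.0400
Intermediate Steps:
m = 87 (m = -213 + 300 = 87)
v(U) = 87
(1/(-272500 + 409803) + 479401)/(v(571) + 397²) = (1/(-272500 + 409803) + 479401)/(87 + 397²) = (1/137303 + 479401)/(87 + 157609) = (1/137303 + 479401)/157696 = (65823195504/137303)*(1/157696) = 373995429/123023488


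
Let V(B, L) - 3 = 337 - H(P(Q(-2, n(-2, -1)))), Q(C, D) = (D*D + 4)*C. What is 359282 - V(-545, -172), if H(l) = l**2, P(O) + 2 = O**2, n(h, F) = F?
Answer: 368546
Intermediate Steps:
Q(C, D) = C*(4 + D**2) (Q(C, D) = (D**2 + 4)*C = (4 + D**2)*C = C*(4 + D**2))
P(O) = -2 + O**2
V(B, L) = -9264 (V(B, L) = 3 + (337 - (-2 + (-2*(4 + (-1)**2))**2)**2) = 3 + (337 - (-2 + (-2*(4 + 1))**2)**2) = 3 + (337 - (-2 + (-2*5)**2)**2) = 3 + (337 - (-2 + (-10)**2)**2) = 3 + (337 - (-2 + 100)**2) = 3 + (337 - 1*98**2) = 3 + (337 - 1*9604) = 3 + (337 - 9604) = 3 - 9267 = -9264)
359282 - V(-545, -172) = 359282 - 1*(-9264) = 359282 + 9264 = 368546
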